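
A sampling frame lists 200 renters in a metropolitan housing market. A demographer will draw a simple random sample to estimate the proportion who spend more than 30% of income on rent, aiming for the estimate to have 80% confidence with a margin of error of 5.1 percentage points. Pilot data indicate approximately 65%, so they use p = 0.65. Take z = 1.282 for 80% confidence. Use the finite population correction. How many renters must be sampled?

Unadjusted: n₀ = 1.282² × 0.65 × 0.35 / 0.051² ≈ 143.75, so n₀ = 144.
Finite population correction with N = 200: n = n₀ / (1 + (n₀−1)/N) = 144 / (1 + 143/200) = 144 / 1.7150 ≈ 83.97.
Rounding up, n = 84.

84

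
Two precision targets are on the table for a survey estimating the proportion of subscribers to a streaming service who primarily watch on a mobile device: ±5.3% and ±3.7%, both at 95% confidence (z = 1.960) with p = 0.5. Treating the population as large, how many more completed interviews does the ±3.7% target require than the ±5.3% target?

360

At ±5.3%: n = 1.960² × 0.2500 / 0.053² ≈ 341.90 → 342.
At ±3.7%: n = 1.960² × 0.2500 / 0.037² ≈ 701.53 → 702.
Additional respondents: 702 − 342 = 360.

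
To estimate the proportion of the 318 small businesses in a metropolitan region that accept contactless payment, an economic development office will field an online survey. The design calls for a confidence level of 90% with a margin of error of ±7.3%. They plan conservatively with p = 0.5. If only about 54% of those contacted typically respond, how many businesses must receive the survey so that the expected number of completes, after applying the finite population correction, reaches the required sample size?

For 90% confidence, z = 1.645.
Completed interviews needed (unadjusted): n₀ = 1.645² × 0.2500 / 0.073² ≈ 126.95 → 127.
FPC for N = 318: n = 127 / (1 + 126/318) = 127 / 1.3962 ≈ 90.96 → 91.
At a 54% response rate, contacts needed = 91 / 0.54 ≈ 168.52 → 169.

169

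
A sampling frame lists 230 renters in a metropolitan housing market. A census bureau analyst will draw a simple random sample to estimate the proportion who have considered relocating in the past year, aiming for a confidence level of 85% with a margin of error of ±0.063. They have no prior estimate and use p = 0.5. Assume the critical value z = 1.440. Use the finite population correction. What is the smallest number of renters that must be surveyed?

84

Unadjusted: n₀ = 1.440² × 0.50 × 0.50 / 0.063² ≈ 130.61, so n₀ = 131.
Finite population correction with N = 230: n = n₀ / (1 + (n₀−1)/N) = 131 / (1 + 130/230) = 131 / 1.5652 ≈ 83.69.
Rounding up, n = 84.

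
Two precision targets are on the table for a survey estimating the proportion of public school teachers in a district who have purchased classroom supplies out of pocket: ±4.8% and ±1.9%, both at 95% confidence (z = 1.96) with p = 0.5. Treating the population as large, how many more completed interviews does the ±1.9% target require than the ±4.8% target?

At ±4.8%: n = 1.96² × 0.2500 / 0.048² ≈ 416.84 → 417.
At ±1.9%: n = 1.96² × 0.2500 / 0.019² ≈ 2660.39 → 2661.
Additional respondents: 2661 − 417 = 2244.

2244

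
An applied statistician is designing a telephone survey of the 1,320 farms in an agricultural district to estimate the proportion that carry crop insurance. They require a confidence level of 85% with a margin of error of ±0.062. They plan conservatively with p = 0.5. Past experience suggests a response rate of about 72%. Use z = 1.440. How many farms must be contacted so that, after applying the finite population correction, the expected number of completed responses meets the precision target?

Completed interviews needed (unadjusted): n₀ = 1.440² × 0.2500 / 0.062² ≈ 134.86 → 135.
FPC for N = 1,320: n = 135 / (1 + 134/1320) = 135 / 1.1015 ≈ 122.56 → 123.
At a 72% response rate, contacts needed = 123 / 0.72 ≈ 170.83 → 171.

171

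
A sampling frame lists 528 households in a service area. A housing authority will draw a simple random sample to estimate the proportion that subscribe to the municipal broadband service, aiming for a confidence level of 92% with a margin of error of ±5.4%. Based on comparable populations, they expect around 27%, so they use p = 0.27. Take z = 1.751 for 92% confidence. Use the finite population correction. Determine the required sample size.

Unadjusted: n₀ = 1.751² × 0.27 × 0.73 / 0.054² ≈ 207.24, so n₀ = 208.
Finite population correction with N = 528: n = n₀ / (1 + (n₀−1)/N) = 208 / (1 + 207/528) = 208 / 1.3920 ≈ 149.42.
Rounding up, n = 150.

150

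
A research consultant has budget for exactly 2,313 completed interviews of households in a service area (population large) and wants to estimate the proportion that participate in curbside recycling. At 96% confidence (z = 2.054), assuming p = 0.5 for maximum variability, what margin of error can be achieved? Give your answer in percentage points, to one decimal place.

SE(p̂) = √[p(1−p)/n] = √[0.2500/2313] = 0.01040.
E = z × SE = 2.054 × 0.01040 = 0.02135, or 2.1 percentage points.

2.1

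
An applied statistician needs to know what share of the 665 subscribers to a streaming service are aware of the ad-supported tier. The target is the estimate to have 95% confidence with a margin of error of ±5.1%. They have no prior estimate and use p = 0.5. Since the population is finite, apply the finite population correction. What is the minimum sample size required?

For 95% confidence, z = 1.960.
Unadjusted: n₀ = 1.960² × 0.50 × 0.50 / 0.051² ≈ 369.24, so n₀ = 370.
Finite population correction with N = 665: n = n₀ / (1 + (n₀−1)/N) = 370 / (1 + 369/665) = 370 / 1.5549 ≈ 237.96.
Rounding up, n = 238.

238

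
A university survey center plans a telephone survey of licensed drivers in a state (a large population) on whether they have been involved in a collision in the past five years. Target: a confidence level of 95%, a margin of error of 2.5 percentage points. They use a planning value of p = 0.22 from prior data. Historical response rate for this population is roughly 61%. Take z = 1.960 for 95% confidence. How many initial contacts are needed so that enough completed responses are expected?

Completed interviews needed: n₀ = 1.960² × 0.1716 / 0.025² ≈ 1054.75 → 1055.
At a 61% response rate, contacts needed = 1055 / 0.61 ≈ 1729.51 → 1730.

1730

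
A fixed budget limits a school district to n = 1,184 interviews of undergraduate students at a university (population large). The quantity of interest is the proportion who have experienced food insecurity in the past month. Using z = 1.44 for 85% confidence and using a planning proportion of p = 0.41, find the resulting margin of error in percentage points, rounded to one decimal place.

2.1

SE(p̂) = √[p(1−p)/n] = √[0.2419/1184] = 0.01429.
E = z × SE = 1.44 × 0.01429 = 0.02058, or 2.1 percentage points.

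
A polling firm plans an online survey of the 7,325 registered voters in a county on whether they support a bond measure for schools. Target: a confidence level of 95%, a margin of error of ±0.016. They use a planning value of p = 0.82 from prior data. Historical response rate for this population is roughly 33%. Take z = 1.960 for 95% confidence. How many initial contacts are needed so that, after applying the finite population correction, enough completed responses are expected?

5155

Completed interviews needed (unadjusted): n₀ = 1.960² × 0.1476 / 0.016² ≈ 2214.92 → 2215.
FPC for N = 7,325: n = 2215 / (1 + 2214/7325) = 2215 / 1.3023 ≈ 1700.90 → 1701.
At a 33% response rate, contacts needed = 1701 / 0.33 ≈ 5154.55 → 5155.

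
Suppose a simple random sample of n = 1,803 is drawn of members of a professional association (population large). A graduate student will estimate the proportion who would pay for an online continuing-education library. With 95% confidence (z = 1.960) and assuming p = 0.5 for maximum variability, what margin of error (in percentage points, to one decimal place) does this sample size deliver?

SE(p̂) = √[p(1−p)/n] = √[0.2500/1803] = 0.01178.
E = z × SE = 1.960 × 0.01178 = 0.02308, or 2.3 percentage points.

2.3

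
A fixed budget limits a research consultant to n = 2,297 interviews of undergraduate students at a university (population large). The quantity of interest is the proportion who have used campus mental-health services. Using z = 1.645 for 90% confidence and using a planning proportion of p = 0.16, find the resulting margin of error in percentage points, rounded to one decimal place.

SE(p̂) = √[p(1−p)/n] = √[0.1344/2297] = 0.00765.
E = z × SE = 1.645 × 0.00765 = 0.01258, or 1.3 percentage points.

1.3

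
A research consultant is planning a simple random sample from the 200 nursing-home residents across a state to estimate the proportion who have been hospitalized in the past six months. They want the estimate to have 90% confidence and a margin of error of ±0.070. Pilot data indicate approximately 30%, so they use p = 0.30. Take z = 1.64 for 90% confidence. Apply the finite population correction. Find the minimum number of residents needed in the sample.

Unadjusted: n₀ = 1.64² × 0.30 × 0.70 / 0.070² ≈ 115.27, so n₀ = 116.
Finite population correction with N = 200: n = n₀ / (1 + (n₀−1)/N) = 116 / (1 + 115/200) = 116 / 1.5750 ≈ 73.65.
Rounding up, n = 74.

74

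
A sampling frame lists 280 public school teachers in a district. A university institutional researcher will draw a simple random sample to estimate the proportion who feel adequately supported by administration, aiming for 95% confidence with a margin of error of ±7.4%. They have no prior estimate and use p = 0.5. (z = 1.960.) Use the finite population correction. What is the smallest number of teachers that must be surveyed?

109

Unadjusted: n₀ = 1.960² × 0.50 × 0.50 / 0.074² ≈ 175.38, so n₀ = 176.
Finite population correction with N = 280: n = n₀ / (1 + (n₀−1)/N) = 176 / (1 + 175/280) = 176 / 1.6250 ≈ 108.31.
Rounding up, n = 109.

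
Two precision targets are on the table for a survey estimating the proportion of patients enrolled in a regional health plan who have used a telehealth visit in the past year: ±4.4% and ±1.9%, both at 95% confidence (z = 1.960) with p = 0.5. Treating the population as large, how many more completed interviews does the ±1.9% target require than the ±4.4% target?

2164

At ±4.4%: n = 1.960² × 0.2500 / 0.044² ≈ 496.07 → 497.
At ±1.9%: n = 1.960² × 0.2500 / 0.019² ≈ 2660.39 → 2661.
Additional respondents: 2661 − 497 = 2164.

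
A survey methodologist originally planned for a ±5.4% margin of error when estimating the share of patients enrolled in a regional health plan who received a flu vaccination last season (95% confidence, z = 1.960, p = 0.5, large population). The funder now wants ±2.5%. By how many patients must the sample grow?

1207

At ±5.4%: n = 1.960² × 0.2500 / 0.054² ≈ 329.36 → 330.
At ±2.5%: n = 1.960² × 0.2500 / 0.025² ≈ 1536.64 → 1537.
Additional respondents: 1537 − 330 = 1207.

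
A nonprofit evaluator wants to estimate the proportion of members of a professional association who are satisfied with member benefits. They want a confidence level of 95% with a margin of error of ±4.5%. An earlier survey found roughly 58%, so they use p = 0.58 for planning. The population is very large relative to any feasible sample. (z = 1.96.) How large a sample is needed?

463

With p = 0.58, p(1−p) = 0.2436.
n = z²·p(1−p)/E² = 1.96² × 0.2436 / 0.045² = 3.8416 × 0.2436 / 0.002025 ≈ 462.13.
Rounding up gives n = 463.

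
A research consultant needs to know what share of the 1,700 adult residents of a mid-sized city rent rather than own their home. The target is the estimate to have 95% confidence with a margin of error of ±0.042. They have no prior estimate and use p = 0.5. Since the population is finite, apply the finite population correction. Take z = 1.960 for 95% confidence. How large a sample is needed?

413

Unadjusted: n₀ = 1.960² × 0.50 × 0.50 / 0.042² ≈ 544.44, so n₀ = 545.
Finite population correction with N = 1,700: n = n₀ / (1 + (n₀−1)/N) = 545 / (1 + 544/1700) = 545 / 1.3200 ≈ 412.88.
Rounding up, n = 413.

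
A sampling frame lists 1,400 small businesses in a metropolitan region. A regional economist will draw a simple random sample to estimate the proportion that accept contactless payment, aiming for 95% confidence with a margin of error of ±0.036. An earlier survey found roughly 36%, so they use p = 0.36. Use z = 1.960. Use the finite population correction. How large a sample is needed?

Unadjusted: n₀ = 1.960² × 0.36 × 0.64 / 0.036² ≈ 682.95, so n₀ = 683.
Finite population correction with N = 1,400: n = n₀ / (1 + (n₀−1)/N) = 683 / (1 + 682/1400) = 683 / 1.4871 ≈ 459.27.
Rounding up, n = 460.

460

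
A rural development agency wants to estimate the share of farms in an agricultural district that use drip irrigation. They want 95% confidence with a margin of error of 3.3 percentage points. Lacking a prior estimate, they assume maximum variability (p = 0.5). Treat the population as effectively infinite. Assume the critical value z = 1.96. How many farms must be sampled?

With p = 0.5, p(1−p) = 0.25.
n = z²·p(1−p)/E² = 1.96² × 0.2500 / 0.033² = 3.8416 × 0.2500 / 0.001089 ≈ 881.91.
Rounding up gives n = 882.

882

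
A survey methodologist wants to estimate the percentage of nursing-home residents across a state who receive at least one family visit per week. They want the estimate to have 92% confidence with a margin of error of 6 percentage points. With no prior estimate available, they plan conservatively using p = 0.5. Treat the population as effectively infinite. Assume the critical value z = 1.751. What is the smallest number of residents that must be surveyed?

With p = 0.5, p(1−p) = 0.25.
n = z²·p(1−p)/E² = 1.751² × 0.2500 / 0.060² = 3.0660 × 0.2500 / 0.003600 ≈ 212.92.
Rounding up gives n = 213.

213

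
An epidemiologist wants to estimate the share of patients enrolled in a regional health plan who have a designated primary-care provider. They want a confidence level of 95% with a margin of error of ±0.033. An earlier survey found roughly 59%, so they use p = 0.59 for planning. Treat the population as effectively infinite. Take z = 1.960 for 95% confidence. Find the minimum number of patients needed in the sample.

854

With p = 0.59, p(1−p) = 0.2419.
n = z²·p(1−p)/E² = 1.960² × 0.2419 / 0.033² = 3.8416 × 0.2419 / 0.001089 ≈ 853.34.
Rounding up gives n = 854.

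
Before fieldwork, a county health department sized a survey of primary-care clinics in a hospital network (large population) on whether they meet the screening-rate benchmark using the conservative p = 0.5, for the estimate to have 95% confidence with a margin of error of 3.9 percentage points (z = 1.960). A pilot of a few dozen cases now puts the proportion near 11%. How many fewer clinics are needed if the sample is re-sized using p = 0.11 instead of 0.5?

384

Conservative (p = 0.5): n = 1.960² × 0.25 / 0.039² ≈ 631.43 → 632.
Using p = 0.11: p(1−p) = 0.0979, so n = 1.960² × 0.0979 / 0.039² ≈ 247.27 → 248.
Reduction: 632 − 248 = 384.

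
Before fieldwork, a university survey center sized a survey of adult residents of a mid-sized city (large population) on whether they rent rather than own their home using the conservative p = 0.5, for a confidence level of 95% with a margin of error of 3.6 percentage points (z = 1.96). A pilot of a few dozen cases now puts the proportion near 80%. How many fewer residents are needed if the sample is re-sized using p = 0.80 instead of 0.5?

Conservative (p = 0.5): n = 1.96² × 0.25 / 0.036² ≈ 741.05 → 742.
Using p = 0.80: p(1−p) = 0.1600, so n = 1.96² × 0.1600 / 0.036² ≈ 474.27 → 475.
Reduction: 742 − 475 = 267.

267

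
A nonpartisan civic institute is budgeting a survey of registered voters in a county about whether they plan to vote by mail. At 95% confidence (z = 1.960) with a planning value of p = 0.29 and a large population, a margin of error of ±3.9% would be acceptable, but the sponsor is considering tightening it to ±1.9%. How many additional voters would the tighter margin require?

At ±3.9%: n = 1.960² × 0.2059 / 0.039² ≈ 520.04 → 521.
At ±1.9%: n = 1.960² × 0.2059 / 0.019² ≈ 2191.10 → 2192.
Additional respondents: 2192 − 521 = 1671.

1671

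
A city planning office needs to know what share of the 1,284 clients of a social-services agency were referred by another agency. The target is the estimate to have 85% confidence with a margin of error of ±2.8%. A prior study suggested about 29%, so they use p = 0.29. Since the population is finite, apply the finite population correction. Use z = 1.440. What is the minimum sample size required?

Unadjusted: n₀ = 1.440² × 0.29 × 0.71 / 0.028² ≈ 544.58, so n₀ = 545.
Finite population correction with N = 1,284: n = n₀ / (1 + (n₀−1)/N) = 545 / (1 + 544/1284) = 545 / 1.4237 ≈ 382.81.
Rounding up, n = 383.

383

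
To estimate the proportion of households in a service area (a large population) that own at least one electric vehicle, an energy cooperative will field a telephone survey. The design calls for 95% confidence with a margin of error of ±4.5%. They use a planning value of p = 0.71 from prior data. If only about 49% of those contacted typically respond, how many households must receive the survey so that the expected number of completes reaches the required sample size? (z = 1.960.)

Completed interviews needed: n₀ = 1.960² × 0.2059 / 0.045² ≈ 390.61 → 391.
At a 49% response rate, contacts needed = 391 / 0.49 ≈ 797.96 → 798.

798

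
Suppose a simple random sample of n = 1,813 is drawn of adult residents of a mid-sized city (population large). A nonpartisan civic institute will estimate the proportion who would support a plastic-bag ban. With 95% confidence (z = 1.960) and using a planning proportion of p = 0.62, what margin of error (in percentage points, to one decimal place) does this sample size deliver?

SE(p̂) = √[p(1−p)/n] = √[0.2356/1813] = 0.01140.
E = z × SE = 1.960 × 0.01140 = 0.02234, or 2.2 percentage points.

2.2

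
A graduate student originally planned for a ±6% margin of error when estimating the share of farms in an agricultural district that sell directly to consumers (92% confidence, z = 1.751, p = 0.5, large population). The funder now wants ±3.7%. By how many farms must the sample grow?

347

At ±6%: n = 1.751² × 0.2500 / 0.060² ≈ 212.92 → 213.
At ±3.7%: n = 1.751² × 0.2500 / 0.037² ≈ 559.90 → 560.
Additional respondents: 560 − 213 = 347.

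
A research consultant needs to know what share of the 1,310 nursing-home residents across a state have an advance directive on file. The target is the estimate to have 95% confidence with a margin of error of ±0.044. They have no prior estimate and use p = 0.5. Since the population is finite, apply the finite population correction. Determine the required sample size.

For 95% confidence, z = 1.96.
Unadjusted: n₀ = 1.96² × 0.50 × 0.50 / 0.044² ≈ 496.07, so n₀ = 497.
Finite population correction with N = 1,310: n = n₀ / (1 + (n₀−1)/N) = 497 / (1 + 496/1310) = 497 / 1.3786 ≈ 360.50.
Rounding up, n = 361.

361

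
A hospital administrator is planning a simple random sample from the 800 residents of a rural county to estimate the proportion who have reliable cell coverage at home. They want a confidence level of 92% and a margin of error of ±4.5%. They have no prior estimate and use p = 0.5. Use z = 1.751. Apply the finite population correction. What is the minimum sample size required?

Unadjusted: n₀ = 1.751² × 0.50 × 0.50 / 0.045² ≈ 378.52, so n₀ = 379.
Finite population correction with N = 800: n = n₀ / (1 + (n₀−1)/N) = 379 / (1 + 378/800) = 379 / 1.4725 ≈ 257.39.
Rounding up, n = 258.

258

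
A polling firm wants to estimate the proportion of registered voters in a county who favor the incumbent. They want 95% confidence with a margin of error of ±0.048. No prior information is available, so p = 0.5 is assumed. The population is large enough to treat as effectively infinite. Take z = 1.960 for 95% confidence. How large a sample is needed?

417

With p = 0.5, p(1−p) = 0.25.
n = z²·p(1−p)/E² = 1.960² × 0.2500 / 0.048² = 3.8416 × 0.2500 / 0.002304 ≈ 416.84.
Rounding up gives n = 417.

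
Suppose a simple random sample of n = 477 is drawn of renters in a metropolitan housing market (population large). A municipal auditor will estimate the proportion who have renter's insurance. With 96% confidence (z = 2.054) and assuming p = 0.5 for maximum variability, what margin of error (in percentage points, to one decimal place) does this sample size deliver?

SE(p̂) = √[p(1−p)/n] = √[0.2500/477] = 0.02289.
E = z × SE = 2.054 × 0.02289 = 0.04702, or 4.7 percentage points.

4.7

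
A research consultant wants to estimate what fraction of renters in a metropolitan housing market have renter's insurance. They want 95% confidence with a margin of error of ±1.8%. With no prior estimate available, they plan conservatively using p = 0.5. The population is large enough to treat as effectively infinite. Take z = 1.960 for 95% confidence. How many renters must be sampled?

2965

With p = 0.5, p(1−p) = 0.25.
n = z²·p(1−p)/E² = 1.960² × 0.2500 / 0.018² = 3.8416 × 0.2500 / 0.000324 ≈ 2964.20.
Rounding up gives n = 2965.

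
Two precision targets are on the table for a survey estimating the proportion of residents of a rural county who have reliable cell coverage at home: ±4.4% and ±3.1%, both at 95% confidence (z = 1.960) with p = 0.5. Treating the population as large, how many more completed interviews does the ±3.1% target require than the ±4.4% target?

At ±4.4%: n = 1.960² × 0.2500 / 0.044² ≈ 496.07 → 497.
At ±3.1%: n = 1.960² × 0.2500 / 0.031² ≈ 999.38 → 1000.
Additional respondents: 1000 − 497 = 503.

503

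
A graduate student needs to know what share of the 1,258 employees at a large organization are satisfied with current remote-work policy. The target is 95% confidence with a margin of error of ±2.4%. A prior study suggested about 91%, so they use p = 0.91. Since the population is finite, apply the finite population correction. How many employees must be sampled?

For 95% confidence, z = 1.960.
Unadjusted: n₀ = 1.960² × 0.91 × 0.09 / 0.024² ≈ 546.23, so n₀ = 547.
Finite population correction with N = 1,258: n = n₀ / (1 + (n₀−1)/N) = 547 / (1 + 546/1258) = 547 / 1.4340 ≈ 381.44.
Rounding up, n = 382.

382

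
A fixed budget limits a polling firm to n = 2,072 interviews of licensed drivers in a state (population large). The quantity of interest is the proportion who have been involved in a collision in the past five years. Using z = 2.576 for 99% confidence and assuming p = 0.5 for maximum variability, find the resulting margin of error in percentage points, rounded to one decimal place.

SE(p̂) = √[p(1−p)/n] = √[0.2500/2072] = 0.01098.
E = z × SE = 2.576 × 0.01098 = 0.02830, or 2.8 percentage points.

2.8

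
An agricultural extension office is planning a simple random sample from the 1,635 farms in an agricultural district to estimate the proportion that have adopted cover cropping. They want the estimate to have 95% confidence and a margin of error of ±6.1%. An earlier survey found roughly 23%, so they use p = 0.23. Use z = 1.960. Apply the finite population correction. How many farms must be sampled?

165

Unadjusted: n₀ = 1.960² × 0.23 × 0.77 / 0.061² ≈ 182.84, so n₀ = 183.
Finite population correction with N = 1,635: n = n₀ / (1 + (n₀−1)/N) = 183 / (1 + 182/1635) = 183 / 1.1113 ≈ 164.67.
Rounding up, n = 165.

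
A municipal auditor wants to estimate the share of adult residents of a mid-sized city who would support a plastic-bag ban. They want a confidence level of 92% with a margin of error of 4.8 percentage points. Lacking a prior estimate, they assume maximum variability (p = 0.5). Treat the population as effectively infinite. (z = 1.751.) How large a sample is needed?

333

With p = 0.5, p(1−p) = 0.25.
n = z²·p(1−p)/E² = 1.751² × 0.2500 / 0.048² = 3.0660 × 0.2500 / 0.002304 ≈ 332.68.
Rounding up gives n = 333.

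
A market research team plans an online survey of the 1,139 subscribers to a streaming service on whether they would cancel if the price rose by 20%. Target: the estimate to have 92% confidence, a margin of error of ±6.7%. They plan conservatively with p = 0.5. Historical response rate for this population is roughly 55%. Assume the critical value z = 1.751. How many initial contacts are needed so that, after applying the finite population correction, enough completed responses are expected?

Completed interviews needed (unadjusted): n₀ = 1.751² × 0.2500 / 0.067² ≈ 170.75 → 171.
FPC for N = 1,139: n = 171 / (1 + 170/1139) = 171 / 1.1493 ≈ 148.79 → 149.
At a 55% response rate, contacts needed = 149 / 0.55 ≈ 270.91 → 271.

271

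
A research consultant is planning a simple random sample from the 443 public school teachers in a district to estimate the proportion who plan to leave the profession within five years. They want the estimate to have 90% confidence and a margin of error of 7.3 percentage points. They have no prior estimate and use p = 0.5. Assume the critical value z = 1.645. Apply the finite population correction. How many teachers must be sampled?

Unadjusted: n₀ = 1.645² × 0.50 × 0.50 / 0.073² ≈ 126.95, so n₀ = 127.
Finite population correction with N = 443: n = n₀ / (1 + (n₀−1)/N) = 127 / (1 + 126/443) = 127 / 1.2844 ≈ 98.88.
Rounding up, n = 99.

99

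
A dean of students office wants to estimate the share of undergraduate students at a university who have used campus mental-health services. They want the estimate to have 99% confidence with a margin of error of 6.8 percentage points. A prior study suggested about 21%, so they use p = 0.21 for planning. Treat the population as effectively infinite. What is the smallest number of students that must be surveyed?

For 99% confidence, z = 2.58.
With p = 0.21, p(1−p) = 0.1659.
n = z²·p(1−p)/E² = 2.58² × 0.1659 / 0.068² = 6.6564 × 0.1659 / 0.004624 ≈ 238.82.
Rounding up gives n = 239.

239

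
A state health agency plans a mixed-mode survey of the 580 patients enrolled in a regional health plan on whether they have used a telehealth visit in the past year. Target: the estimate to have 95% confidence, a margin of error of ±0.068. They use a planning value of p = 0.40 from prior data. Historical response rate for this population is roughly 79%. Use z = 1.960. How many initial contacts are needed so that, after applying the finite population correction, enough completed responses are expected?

Completed interviews needed (unadjusted): n₀ = 1.960² × 0.2400 / 0.068² ≈ 199.39 → 200.
FPC for N = 580: n = 200 / (1 + 199/580) = 200 / 1.3431 ≈ 148.91 → 149.
At a 79% response rate, contacts needed = 149 / 0.79 ≈ 188.61 → 189.

189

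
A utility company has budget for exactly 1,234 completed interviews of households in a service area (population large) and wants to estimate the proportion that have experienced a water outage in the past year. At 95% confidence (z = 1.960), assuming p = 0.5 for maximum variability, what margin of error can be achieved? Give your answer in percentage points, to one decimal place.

SE(p̂) = √[p(1−p)/n] = √[0.2500/1234] = 0.01423.
E = z × SE = 1.960 × 0.01423 = 0.02790, or 2.8 percentage points.

2.8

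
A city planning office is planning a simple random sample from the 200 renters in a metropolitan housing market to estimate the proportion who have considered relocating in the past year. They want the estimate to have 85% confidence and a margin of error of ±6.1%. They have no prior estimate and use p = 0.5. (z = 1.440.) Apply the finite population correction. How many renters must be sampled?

83

Unadjusted: n₀ = 1.440² × 0.50 × 0.50 / 0.061² ≈ 139.32, so n₀ = 140.
Finite population correction with N = 200: n = n₀ / (1 + (n₀−1)/N) = 140 / (1 + 139/200) = 140 / 1.6950 ≈ 82.60.
Rounding up, n = 83.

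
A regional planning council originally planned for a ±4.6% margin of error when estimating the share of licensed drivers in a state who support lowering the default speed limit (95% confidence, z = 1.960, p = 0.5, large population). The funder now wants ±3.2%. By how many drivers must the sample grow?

484

At ±4.6%: n = 1.960² × 0.2500 / 0.046² ≈ 453.88 → 454.
At ±3.2%: n = 1.960² × 0.2500 / 0.032² ≈ 937.89 → 938.
Additional respondents: 938 − 454 = 484.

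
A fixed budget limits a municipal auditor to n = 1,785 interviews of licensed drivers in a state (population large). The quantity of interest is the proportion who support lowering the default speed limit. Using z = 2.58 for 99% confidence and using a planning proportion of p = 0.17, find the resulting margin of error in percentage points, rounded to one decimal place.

2.3

SE(p̂) = √[p(1−p)/n] = √[0.1411/1785] = 0.00889.
E = z × SE = 2.58 × 0.00889 = 0.02294, or 2.3 percentage points.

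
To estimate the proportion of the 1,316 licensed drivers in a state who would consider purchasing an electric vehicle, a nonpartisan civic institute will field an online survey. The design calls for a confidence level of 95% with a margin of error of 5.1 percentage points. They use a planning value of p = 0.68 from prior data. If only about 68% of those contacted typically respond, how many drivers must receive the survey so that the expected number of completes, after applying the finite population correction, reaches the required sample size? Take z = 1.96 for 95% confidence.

381

Completed interviews needed (unadjusted): n₀ = 1.96² × 0.2176 / 0.051² ≈ 321.39 → 322.
FPC for N = 1,316: n = 322 / (1 + 321/1316) = 322 / 1.2439 ≈ 258.86 → 259.
At a 68% response rate, contacts needed = 259 / 0.68 ≈ 380.88 → 381.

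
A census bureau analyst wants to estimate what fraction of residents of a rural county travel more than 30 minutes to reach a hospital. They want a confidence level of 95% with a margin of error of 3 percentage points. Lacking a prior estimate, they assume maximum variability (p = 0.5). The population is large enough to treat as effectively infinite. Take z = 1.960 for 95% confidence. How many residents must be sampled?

1068

With p = 0.5, p(1−p) = 0.25.
n = z²·p(1−p)/E² = 1.960² × 0.2500 / 0.030² = 3.8416 × 0.2500 / 0.000900 ≈ 1067.11.
Rounding up gives n = 1068.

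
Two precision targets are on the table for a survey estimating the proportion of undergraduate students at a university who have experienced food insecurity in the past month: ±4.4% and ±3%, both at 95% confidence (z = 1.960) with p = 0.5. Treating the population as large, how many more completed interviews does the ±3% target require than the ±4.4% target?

571

At ±4.4%: n = 1.960² × 0.2500 / 0.044² ≈ 496.07 → 497.
At ±3%: n = 1.960² × 0.2500 / 0.030² ≈ 1067.11 → 1068.
Additional respondents: 1068 − 497 = 571.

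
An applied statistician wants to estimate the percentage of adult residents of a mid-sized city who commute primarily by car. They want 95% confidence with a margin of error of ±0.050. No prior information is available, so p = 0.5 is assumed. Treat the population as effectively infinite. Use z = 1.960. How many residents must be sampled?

385

With p = 0.5, p(1−p) = 0.25.
n = z²·p(1−p)/E² = 1.960² × 0.2500 / 0.050² = 3.8416 × 0.2500 / 0.002500 ≈ 384.16.
Rounding up gives n = 385.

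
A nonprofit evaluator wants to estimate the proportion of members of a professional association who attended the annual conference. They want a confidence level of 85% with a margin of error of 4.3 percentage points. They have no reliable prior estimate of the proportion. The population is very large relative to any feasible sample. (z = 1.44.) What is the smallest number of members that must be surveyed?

With no prior estimate, use p = 0.5, giving p(1−p) = 0.25.
n = z²·p(1−p)/E² = 1.44² × 0.2500 / 0.043² = 2.0736 × 0.2500 / 0.001849 ≈ 280.37.
Rounding up gives n = 281.

281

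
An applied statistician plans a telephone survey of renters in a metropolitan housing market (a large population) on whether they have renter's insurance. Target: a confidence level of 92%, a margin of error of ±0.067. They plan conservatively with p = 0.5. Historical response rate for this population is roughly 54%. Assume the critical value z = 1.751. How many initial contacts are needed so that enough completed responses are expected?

Completed interviews needed: n₀ = 1.751² × 0.2500 / 0.067² ≈ 170.75 → 171.
At a 54% response rate, contacts needed = 171 / 0.54 ≈ 316.67 → 317.

317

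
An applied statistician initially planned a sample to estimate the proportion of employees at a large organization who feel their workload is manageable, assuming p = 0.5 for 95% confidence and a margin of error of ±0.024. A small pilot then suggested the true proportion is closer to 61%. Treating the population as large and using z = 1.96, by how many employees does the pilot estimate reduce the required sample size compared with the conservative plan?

Conservative (p = 0.5): n = 1.96² × 0.25 / 0.024² ≈ 1667.36 → 1668.
Using p = 0.61: p(1−p) = 0.2379, so n = 1.96² × 0.2379 / 0.024² ≈ 1586.66 → 1587.
Reduction: 1668 − 1587 = 81.

81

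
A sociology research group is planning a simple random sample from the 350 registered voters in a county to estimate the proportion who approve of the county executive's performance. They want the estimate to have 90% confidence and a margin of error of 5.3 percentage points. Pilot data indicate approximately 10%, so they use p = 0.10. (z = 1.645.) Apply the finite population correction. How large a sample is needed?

Unadjusted: n₀ = 1.645² × 0.10 × 0.90 / 0.053² ≈ 86.70, so n₀ = 87.
Finite population correction with N = 350: n = n₀ / (1 + (n₀−1)/N) = 87 / (1 + 86/350) = 87 / 1.2457 ≈ 69.84.
Rounding up, n = 70.

70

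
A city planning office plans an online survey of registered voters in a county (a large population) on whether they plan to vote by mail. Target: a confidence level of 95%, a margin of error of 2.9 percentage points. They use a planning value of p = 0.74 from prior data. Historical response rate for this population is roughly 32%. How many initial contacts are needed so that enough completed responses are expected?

2747

For 95% confidence, z = 1.96.
Completed interviews needed: n₀ = 1.96² × 0.1924 / 0.029² ≈ 878.86 → 879.
At a 32% response rate, contacts needed = 879 / 0.32 ≈ 2746.88 → 2747.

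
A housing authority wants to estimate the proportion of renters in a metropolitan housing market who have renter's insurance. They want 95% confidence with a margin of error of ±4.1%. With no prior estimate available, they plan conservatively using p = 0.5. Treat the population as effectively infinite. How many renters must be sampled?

572

For 95% confidence, z = 1.960.
With p = 0.5, p(1−p) = 0.25.
n = z²·p(1−p)/E² = 1.960² × 0.2500 / 0.041² = 3.8416 × 0.2500 / 0.001681 ≈ 571.33.
Rounding up gives n = 572.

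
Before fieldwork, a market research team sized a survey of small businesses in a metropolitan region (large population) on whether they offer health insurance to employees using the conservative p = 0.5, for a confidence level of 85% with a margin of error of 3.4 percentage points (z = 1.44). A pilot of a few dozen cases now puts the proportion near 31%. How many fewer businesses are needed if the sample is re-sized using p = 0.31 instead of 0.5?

Conservative (p = 0.5): n = 1.44² × 0.25 / 0.034² ≈ 448.44 → 449.
Using p = 0.31: p(1−p) = 0.2139, so n = 1.44² × 0.2139 / 0.034² ≈ 383.69 → 384.
Reduction: 449 − 384 = 65.

65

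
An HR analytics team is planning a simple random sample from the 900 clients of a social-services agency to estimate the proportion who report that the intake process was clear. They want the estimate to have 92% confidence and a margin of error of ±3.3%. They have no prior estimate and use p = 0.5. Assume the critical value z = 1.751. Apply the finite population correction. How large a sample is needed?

Unadjusted: n₀ = 1.751² × 0.50 × 0.50 / 0.033² ≈ 703.86, so n₀ = 704.
Finite population correction with N = 900: n = n₀ / (1 + (n₀−1)/N) = 704 / (1 + 703/900) = 704 / 1.7811 ≈ 395.26.
Rounding up, n = 396.

396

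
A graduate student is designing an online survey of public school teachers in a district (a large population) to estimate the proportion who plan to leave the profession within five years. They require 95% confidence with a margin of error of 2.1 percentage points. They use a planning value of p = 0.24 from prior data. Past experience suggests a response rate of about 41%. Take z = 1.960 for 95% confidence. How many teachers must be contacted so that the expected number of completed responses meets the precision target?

3876

Completed interviews needed: n₀ = 1.960² × 0.1824 / 0.021² ≈ 1588.91 → 1589.
At a 41% response rate, contacts needed = 1589 / 0.41 ≈ 3875.61 → 3876.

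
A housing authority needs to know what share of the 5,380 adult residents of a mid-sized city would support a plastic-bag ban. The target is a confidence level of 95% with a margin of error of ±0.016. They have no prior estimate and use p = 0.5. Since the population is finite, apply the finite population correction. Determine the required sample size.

For 95% confidence, z = 1.960.
Unadjusted: n₀ = 1.960² × 0.50 × 0.50 / 0.016² ≈ 3751.56, so n₀ = 3752.
Finite population correction with N = 5,380: n = n₀ / (1 + (n₀−1)/N) = 3752 / (1 + 3751/5380) = 3752 / 1.6972 ≈ 2210.68.
Rounding up, n = 2211.

2211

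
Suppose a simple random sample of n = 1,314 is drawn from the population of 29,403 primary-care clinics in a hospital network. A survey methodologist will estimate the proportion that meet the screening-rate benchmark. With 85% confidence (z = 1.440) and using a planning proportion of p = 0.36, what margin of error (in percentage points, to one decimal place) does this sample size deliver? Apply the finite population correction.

1.9

Finite-population factor: (N−n)/(N−1) = (29403−1314)/(29403−1) = 0.9553.
SE(p̂) = √[p(1−p)/n · (N−n)/(N−1)] = √[0.2304/1314 × 0.9553] = 0.01294.
E = z × SE = 1.440 × 0.01294 = 0.01864 ≈ 1.9 percentage points.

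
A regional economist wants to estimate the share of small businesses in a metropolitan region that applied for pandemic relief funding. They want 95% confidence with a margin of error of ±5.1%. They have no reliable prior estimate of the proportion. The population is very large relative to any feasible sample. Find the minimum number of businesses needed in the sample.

370

For 95% confidence, z = 1.960.
With no prior estimate, use p = 0.5, giving p(1−p) = 0.25.
n = z²·p(1−p)/E² = 1.960² × 0.2500 / 0.051² = 3.8416 × 0.2500 / 0.002601 ≈ 369.24.
Rounding up gives n = 370.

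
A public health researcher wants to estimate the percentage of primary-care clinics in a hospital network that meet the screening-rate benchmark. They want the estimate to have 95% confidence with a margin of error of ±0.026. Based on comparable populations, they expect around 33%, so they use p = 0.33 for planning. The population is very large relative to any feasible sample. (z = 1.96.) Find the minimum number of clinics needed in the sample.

With p = 0.33, p(1−p) = 0.2211.
n = z²·p(1−p)/E² = 1.96² × 0.2211 / 0.026² = 3.8416 × 0.2211 / 0.000676 ≈ 1256.48.
Rounding up gives n = 1257.

1257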